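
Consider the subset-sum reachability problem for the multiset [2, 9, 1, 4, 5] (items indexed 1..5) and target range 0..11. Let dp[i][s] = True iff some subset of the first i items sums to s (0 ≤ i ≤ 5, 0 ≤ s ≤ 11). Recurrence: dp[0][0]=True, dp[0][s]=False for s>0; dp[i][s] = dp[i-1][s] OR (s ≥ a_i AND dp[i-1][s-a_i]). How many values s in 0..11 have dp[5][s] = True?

i\s   0   1   2   3   4   5   6   7   8   9  10  11
  0   T   F   F   F   F   F   F   F   F   F   F   F
  1   T   F   T   F   F   F   F   F   F   F   F   F
  2   T   F   T   F   F   F   F   F   F   T   F   T
  3   T   T   T   T   F   F   F   F   F   T   T   T
  4   T   T   T   T   T   T   T   T   F   T   T   T
  5   T   T   T   T   T   T   T   T   T   T   T   T

12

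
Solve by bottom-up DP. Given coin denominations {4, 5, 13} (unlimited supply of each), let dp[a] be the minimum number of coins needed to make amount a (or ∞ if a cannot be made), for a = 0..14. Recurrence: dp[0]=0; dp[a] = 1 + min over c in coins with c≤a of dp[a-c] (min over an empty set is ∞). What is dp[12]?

3

 a  0  1  2  3  4  5  6  7  8  9 10 11 12 13 14
dp  0  -  -  -  1  1  -  -  2  2  2  -  3  1  3
(- denotes ∞ / unreachable)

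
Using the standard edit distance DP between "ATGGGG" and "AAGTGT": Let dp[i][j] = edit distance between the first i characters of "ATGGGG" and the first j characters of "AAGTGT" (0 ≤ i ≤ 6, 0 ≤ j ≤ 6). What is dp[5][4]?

   ''  A  A  G  T  G  T
''  0  1  2  3  4  5  6
 A  1  0  1  2  3  4  5
 T  2  1  1  2  2  3  4
 G  3  2  2  1  2  2  3
 G  4  3  3  2  2  2  3
 G  5  4  4  3  3  2  3
 G  6  5  5  4  4  3  3

3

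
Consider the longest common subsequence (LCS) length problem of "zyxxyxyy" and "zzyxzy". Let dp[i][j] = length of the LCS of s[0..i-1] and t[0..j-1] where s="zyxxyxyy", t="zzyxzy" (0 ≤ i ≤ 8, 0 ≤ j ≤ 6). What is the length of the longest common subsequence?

4

   ''  z  z  y  x  z  y
''  0  0  0  0  0  0  0
 z  0  1  1  1  1  1  1
 y  0  1  1  2  2  2  2
 x  0  1  1  2  3  3  3
 x  0  1  1  2  3  3  3
 y  0  1  1  2  3  3  4
 x  0  1  1  2  3  3  4
 y  0  1  1  2  3  3  4
 y  0  1  1  2  3  3  4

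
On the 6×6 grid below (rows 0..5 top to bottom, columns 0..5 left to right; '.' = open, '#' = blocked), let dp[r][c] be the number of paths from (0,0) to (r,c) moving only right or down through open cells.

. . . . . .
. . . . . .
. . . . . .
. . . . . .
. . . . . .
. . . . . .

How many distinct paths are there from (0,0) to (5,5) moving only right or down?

252

r\c   0   1   2   3   4   5
  0   1   1   1   1   1   1
  1   1   2   3   4   5   6
  2   1   3   6  10  15  21
  3   1   4  10  20  35  56
  4   1   5  15  35  70 126
  5   1   6  21  56 126 252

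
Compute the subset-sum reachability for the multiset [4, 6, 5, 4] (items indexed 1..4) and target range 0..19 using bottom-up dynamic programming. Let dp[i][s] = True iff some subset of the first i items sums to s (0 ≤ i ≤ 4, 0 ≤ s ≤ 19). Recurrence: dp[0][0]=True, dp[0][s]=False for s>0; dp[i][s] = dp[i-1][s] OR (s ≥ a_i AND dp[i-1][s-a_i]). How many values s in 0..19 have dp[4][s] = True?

i\s   0   1   2   3   4   5   6   7   8   9  10  11  12  13  14  15  16  17  18  19
  0   T   F   F   F   F   F   F   F   F   F   F   F   F   F   F   F   F   F   F   F
  1   T   F   F   F   T   F   F   F   F   F   F   F   F   F   F   F   F   F   F   F
  2   T   F   F   F   T   F   T   F   F   F   T   F   F   F   F   F   F   F   F   F
  3   T   F   F   F   T   T   T   F   F   T   T   T   F   F   F   T   F   F   F   F
  4   T   F   F   F   T   T   T   F   T   T   T   T   F   T   T   T   F   F   F   T

12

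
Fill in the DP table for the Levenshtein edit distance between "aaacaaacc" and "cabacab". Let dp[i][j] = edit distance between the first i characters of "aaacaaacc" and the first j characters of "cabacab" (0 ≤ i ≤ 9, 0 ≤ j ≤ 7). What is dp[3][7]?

4

   ''  c  a  b  a  c  a  b
''  0  1  2  3  4  5  6  7
 a  1  1  1  2  3  4  5  6
 a  2  2  1  2  2  3  4  5
 a  3  3  2  2  2  3  3  4
 c  4  3  3  3  3  2  3  4
 a  5  4  3  4  3  3  2  3
 a  6  5  4  4  4  4  3  3
 a  7  6  5  5  4  5  4  4
 c  8  7  6  6  5  4  5  5
 c  9  8  7  7  6  5  5  6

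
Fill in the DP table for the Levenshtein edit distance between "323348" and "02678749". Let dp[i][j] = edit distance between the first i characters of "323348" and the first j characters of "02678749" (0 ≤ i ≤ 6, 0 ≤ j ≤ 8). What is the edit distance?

   ''  0  2  6  7  8  7  4  9
''  0  1  2  3  4  5  6  7  8
 3  1  1  2  3  4  5  6  7  8
 2  2  2  1  2  3  4  5  6  7
 3  3  3  2  2  3  4  5  6  7
 3  4  4  3  3  3  4  5  6  7
 4  5  5  4  4  4  4  5  5  6
 8  6  6  5  5  5  4  5  6  6

6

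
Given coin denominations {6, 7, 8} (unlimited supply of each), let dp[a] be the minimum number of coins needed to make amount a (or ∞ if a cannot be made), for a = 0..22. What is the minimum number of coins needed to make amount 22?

 a  0  1  2  3  4  5  6  7  8  9 10 11 12 13 14 15 16 17 18 19 20 21 22
dp  0  -  -  -  -  -  1  1  1  -  -  -  2  2  2  2  2  -  3  3  3  3  3
(- denotes ∞ / unreachable)

3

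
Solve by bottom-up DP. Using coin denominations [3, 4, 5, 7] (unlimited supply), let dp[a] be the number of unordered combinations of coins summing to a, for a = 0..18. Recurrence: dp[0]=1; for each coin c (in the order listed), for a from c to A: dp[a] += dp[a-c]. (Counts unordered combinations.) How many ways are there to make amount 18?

8

after  coin     0     1     2     3     4     5     6     7     8     9    10    11    12    13    14    15    16    17    18
          3     1     0     0     1     0     0     1     0     0     1     0     0     1     0     0     1     0     0     1
          4     1     0     0     1     1     0     1     1     1     1     1     1     2     1     1     2     2     1     2
          5     1     0     0     1     1     1     1     1     2     2     2     2     3     3     3     4     4     4     5
          7     1     0     0     1     1     1     1     2     2     2     3     3     4     4     5     6     6     7     8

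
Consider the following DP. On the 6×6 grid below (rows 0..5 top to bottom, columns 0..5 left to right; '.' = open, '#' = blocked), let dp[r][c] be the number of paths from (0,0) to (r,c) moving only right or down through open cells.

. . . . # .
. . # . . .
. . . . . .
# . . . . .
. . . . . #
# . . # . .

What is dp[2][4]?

5

r\c   0   1   2   3   4   5
  0   1   1   1   1   0   0
  1   1   2   0   1   1   1
  2   1   3   3   4   5   6
  3   0   3   6  10  15  21
  4   0   3   9  19  34   0
  5   0   3  12   0  34  34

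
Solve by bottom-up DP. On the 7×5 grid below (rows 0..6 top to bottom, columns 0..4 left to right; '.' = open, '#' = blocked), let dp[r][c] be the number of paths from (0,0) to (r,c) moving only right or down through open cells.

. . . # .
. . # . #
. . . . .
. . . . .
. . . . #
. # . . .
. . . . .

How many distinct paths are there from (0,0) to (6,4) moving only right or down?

81

r\c   0   1   2   3   4
  0   1   1   1   0   0
  1   1   2   0   0   0
  2   1   3   3   3   3
  3   1   4   7  10  13
  4   1   5  12  22   0
  5   1   0  12  34  34
  6   1   1  13  47  81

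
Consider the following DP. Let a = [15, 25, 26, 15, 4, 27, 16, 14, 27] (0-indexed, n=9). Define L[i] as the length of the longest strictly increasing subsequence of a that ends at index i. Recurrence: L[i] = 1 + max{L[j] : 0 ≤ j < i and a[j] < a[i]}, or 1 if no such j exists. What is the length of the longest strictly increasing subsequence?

   i    0    1    2    3    4    5    6    7    8
a[i]   15   25   26   15    4   27   16   14   27
L[i]    1    2    3    1    1    4    2    2    4

4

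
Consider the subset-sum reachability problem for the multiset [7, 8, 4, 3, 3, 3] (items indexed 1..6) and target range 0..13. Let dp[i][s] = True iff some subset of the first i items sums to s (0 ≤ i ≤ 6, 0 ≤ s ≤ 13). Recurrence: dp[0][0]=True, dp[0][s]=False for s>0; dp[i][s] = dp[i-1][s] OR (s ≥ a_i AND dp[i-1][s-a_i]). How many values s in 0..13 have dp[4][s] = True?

8

i\s   0   1   2   3   4   5   6   7   8   9  10  11  12  13
  0   T   F   F   F   F   F   F   F   F   F   F   F   F   F
  1   T   F   F   F   F   F   F   T   F   F   F   F   F   F
  2   T   F   F   F   F   F   F   T   T   F   F   F   F   F
  3   T   F   F   F   T   F   F   T   T   F   F   T   T   F
  4   T   F   F   T   T   F   F   T   T   F   T   T   T   F
  5   T   F   F   T   T   F   T   T   T   F   T   T   T   T
  6   T   F   F   T   T   F   T   T   T   T   T   T   T   T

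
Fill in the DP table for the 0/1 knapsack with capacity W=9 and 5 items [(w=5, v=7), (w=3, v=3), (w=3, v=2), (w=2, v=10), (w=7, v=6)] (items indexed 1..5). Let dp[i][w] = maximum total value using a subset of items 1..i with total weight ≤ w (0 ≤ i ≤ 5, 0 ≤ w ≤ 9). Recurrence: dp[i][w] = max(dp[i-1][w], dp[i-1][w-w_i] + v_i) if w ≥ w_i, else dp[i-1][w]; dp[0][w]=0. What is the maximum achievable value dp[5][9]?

17

i\w   0   1   2   3   4   5   6   7   8   9
  0   0   0   0   0   0   0   0   0   0   0
  1   0   0   0   0   0   7   7   7   7   7
  2   0   0   0   3   3   7   7   7  10  10
  3   0   0   0   3   3   7   7   7  10  10
  4   0   0  10  10  10  13  13  17  17  17
  5   0   0  10  10  10  13  13  17  17  17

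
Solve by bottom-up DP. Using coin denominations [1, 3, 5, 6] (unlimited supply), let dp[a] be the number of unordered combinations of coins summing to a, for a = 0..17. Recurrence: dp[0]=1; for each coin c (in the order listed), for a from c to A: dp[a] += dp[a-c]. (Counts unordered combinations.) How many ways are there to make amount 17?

26

after  coin     0     1     2     3     4     5     6     7     8     9    10    11    12    13    14    15    16    17
          1     1     1     1     1     1     1     1     1     1     1     1     1     1     1     1     1     1     1
          3     1     1     1     2     2     2     3     3     3     4     4     4     5     5     5     6     6     6
          5     1     1     1     2     2     3     4     4     5     6     7     8     9    10    11    13    14    15
          6     1     1     1     2     2     3     5     5     6     8     9    11    14    15    17    21    23    26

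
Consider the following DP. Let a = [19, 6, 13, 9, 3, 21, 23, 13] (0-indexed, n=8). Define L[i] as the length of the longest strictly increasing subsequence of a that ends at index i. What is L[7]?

   i    0    1    2    3    4    5    6    7
a[i]   19    6   13    9    3   21   23   13
L[i]    1    1    2    2    1    3    4    3

3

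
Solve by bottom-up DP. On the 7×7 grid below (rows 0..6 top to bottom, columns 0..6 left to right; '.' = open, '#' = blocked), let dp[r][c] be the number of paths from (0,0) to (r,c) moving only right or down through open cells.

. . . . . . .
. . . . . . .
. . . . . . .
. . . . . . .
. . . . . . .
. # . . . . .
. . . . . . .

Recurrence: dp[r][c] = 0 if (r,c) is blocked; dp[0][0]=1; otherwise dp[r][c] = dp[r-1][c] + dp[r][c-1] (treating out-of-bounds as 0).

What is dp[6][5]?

432

r\c   0   1   2   3   4   5   6
  0   1   1   1   1   1   1   1
  1   1   2   3   4   5   6   7
  2   1   3   6  10  15  21  28
  3   1   4  10  20  35  56  84
  4   1   5  15  35  70 126 210
  5   1   0  15  50 120 246 456
  6   1   1  16  66 186 432 888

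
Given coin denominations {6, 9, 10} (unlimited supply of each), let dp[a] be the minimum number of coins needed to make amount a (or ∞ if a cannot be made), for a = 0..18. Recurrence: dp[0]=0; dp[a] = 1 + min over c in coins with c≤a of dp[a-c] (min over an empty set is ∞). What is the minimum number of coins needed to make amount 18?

2

 a  0  1  2  3  4  5  6  7  8  9 10 11 12 13 14 15 16 17 18
dp  0  -  -  -  -  -  1  -  -  1  1  -  2  -  -  2  2  -  2
(- denotes ∞ / unreachable)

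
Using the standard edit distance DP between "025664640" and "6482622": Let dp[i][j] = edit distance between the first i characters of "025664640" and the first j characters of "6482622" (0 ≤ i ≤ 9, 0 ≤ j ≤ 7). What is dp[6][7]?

   ''  6  4  8  2  6  2  2
''  0  1  2  3  4  5  6  7
 0  1  1  2  3  4  5  6  7
 2  2  2  2  3  3  4  5  6
 5  3  3  3  3  4  4  5  6
 6  4  3  4  4  4  4  5  6
 6  5  4  4  5  5  4  5  6
 4  6  5  4  5  6  5  5  6
 6  7  6  5  5  6  6  6  6
 4  8  7  6  6  6  7  7  7
 0  9  8  7  7  7  7  8  8

6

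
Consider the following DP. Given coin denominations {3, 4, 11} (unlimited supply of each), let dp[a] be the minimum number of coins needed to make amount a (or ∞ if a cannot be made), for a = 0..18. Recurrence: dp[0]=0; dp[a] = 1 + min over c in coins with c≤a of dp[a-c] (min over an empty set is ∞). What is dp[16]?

 a  0  1  2  3  4  5  6  7  8  9 10 11 12 13 14 15 16 17 18
dp  0  -  -  1  1  -  2  2  2  3  3  1  3  4  2  2  4  3  3
(- denotes ∞ / unreachable)

4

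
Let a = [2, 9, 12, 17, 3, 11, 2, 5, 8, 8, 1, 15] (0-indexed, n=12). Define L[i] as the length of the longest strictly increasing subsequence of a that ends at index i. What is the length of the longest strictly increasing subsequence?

   i    0    1    2    3    4    5    6    7    8    9   10   11
a[i]    2    9   12   17    3   11    2    5    8    8    1   15
L[i]    1    2    3    4    2    3    1    3    4    4    1    5

5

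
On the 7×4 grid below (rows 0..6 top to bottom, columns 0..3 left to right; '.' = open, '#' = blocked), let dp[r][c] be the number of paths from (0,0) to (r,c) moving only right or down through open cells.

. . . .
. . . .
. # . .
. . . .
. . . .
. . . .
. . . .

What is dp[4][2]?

r\c   0   1   2   3
  0   1   1   1   1
  1   1   2   3   4
  2   1   0   3   7
  3   1   1   4  11
  4   1   2   6  17
  5   1   3   9  26
  6   1   4  13  39

6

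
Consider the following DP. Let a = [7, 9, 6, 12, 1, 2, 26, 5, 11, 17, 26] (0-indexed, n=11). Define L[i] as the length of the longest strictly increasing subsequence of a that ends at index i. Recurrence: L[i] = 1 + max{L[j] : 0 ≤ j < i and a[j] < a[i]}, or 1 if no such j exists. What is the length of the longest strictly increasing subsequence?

   i    0    1    2    3    4    5    6    7    8    9   10
a[i]    7    9    6   12    1    2   26    5   11   17   26
L[i]    1    2    1    3    1    2    4    3    4    5    6

6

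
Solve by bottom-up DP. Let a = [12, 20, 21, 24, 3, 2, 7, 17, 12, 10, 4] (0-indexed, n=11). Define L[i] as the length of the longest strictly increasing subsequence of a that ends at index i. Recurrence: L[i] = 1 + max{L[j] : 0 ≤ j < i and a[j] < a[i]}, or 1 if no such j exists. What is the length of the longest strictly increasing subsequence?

4

   i    0    1    2    3    4    5    6    7    8    9   10
a[i]   12   20   21   24    3    2    7   17   12   10    4
L[i]    1    2    3    4    1    1    2    3    3    3    2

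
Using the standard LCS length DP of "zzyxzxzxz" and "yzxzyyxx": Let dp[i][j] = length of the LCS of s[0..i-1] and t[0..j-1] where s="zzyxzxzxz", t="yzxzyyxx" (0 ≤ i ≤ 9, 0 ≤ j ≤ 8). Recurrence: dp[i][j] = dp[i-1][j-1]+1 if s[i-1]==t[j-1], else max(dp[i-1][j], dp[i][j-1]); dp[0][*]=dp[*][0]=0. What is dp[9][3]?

3

   ''  y  z  x  z  y  y  x  x
''  0  0  0  0  0  0  0  0  0
 z  0  0  1  1  1  1  1  1  1
 z  0  0  1  1  2  2  2  2  2
 y  0  1  1  1  2  3  3  3  3
 x  0  1  1  2  2  3  3  4  4
 z  0  1  2  2  3  3  3  4  4
 x  0  1  2  3  3  3  3  4  5
 z  0  1  2  3  4  4  4  4  5
 x  0  1  2  3  4  4  4  5  5
 z  0  1  2  3  4  4  4  5  5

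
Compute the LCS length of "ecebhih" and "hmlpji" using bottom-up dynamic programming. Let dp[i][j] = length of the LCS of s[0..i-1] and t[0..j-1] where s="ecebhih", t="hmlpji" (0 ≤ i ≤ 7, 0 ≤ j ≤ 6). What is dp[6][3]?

1

   ''  h  m  l  p  j  i
''  0  0  0  0  0  0  0
 e  0  0  0  0  0  0  0
 c  0  0  0  0  0  0  0
 e  0  0  0  0  0  0  0
 b  0  0  0  0  0  0  0
 h  0  1  1  1  1  1  1
 i  0  1  1  1  1  1  2
 h  0  1  1  1  1  1  2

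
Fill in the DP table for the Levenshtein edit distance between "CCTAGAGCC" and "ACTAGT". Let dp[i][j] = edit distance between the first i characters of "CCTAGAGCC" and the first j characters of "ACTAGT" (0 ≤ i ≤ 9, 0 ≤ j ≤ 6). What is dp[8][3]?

6

   ''  A  C  T  A  G  T
''  0  1  2  3  4  5  6
 C  1  1  1  2  3  4  5
 C  2  2  1  2  3  4  5
 T  3  3  2  1  2  3  4
 A  4  3  3  2  1  2  3
 G  5  4  4  3  2  1  2
 A  6  5  5  4  3  2  2
 G  7  6  6  5  4  3  3
 C  8  7  6  6  5  4  4
 C  9  8  7  7  6  5  5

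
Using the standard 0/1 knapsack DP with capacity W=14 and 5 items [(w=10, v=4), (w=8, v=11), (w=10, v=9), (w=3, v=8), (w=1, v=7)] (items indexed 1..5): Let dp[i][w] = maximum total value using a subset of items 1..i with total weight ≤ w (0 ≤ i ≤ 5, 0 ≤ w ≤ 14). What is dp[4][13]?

19

i\w   0   1   2   3   4   5   6   7   8   9  10  11  12  13  14
  0   0   0   0   0   0   0   0   0   0   0   0   0   0   0   0
  1   0   0   0   0   0   0   0   0   0   0   4   4   4   4   4
  2   0   0   0   0   0   0   0   0  11  11  11  11  11  11  11
  3   0   0   0   0   0   0   0   0  11  11  11  11  11  11  11
  4   0   0   0   8   8   8   8   8  11  11  11  19  19  19  19
  5   0   7   7   8  15  15  15  15  15  18  18  19  26  26  26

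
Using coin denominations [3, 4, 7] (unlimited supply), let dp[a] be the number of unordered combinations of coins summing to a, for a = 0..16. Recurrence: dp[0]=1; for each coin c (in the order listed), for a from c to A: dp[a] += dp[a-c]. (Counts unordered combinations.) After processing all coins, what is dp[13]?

2

after  coin     0     1     2     3     4     5     6     7     8     9    10    11    12    13    14    15    16
          3     1     0     0     1     0     0     1     0     0     1     0     0     1     0     0     1     0
          4     1     0     0     1     1     0     1     1     1     1     1     1     2     1     1     2     2
          7     1     0     0     1     1     0     1     2     1     1     2     2     2     2     3     3     3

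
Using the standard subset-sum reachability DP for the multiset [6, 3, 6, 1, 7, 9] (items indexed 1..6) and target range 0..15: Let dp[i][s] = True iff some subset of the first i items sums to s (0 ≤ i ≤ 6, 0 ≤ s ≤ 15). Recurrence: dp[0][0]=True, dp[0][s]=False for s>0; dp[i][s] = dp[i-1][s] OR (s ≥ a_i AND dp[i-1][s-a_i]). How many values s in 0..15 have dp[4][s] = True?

11

i\s   0   1   2   3   4   5   6   7   8   9  10  11  12  13  14  15
  0   T   F   F   F   F   F   F   F   F   F   F   F   F   F   F   F
  1   T   F   F   F   F   F   T   F   F   F   F   F   F   F   F   F
  2   T   F   F   T   F   F   T   F   F   T   F   F   F   F   F   F
  3   T   F   F   T   F   F   T   F   F   T   F   F   T   F   F   T
  4   T   T   F   T   T   F   T   T   F   T   T   F   T   T   F   T
  5   T   T   F   T   T   F   T   T   T   T   T   T   T   T   T   T
  6   T   T   F   T   T   F   T   T   T   T   T   T   T   T   T   T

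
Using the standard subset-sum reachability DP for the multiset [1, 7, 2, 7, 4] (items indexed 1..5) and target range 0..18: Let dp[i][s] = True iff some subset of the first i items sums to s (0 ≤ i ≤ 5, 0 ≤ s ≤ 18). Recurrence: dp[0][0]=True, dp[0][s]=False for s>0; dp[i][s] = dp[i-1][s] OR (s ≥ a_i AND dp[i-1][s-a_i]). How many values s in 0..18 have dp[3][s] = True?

i\s   0   1   2   3   4   5   6   7   8   9  10  11  12  13  14  15  16  17  18
  0   T   F   F   F   F   F   F   F   F   F   F   F   F   F   F   F   F   F   F
  1   T   T   F   F   F   F   F   F   F   F   F   F   F   F   F   F   F   F   F
  2   T   T   F   F   F   F   F   T   T   F   F   F   F   F   F   F   F   F   F
  3   T   T   T   T   F   F   F   T   T   T   T   F   F   F   F   F   F   F   F
  4   T   T   T   T   F   F   F   T   T   T   T   F   F   F   T   T   T   T   F
  5   T   T   T   T   T   T   T   T   T   T   T   T   T   T   T   T   T   T   T

8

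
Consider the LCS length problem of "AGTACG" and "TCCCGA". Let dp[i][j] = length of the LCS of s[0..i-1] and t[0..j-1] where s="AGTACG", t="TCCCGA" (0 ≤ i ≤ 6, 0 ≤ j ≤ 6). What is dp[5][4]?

2

   ''  T  C  C  C  G  A
''  0  0  0  0  0  0  0
 A  0  0  0  0  0  0  1
 G  0  0  0  0  0  1  1
 T  0  1  1  1  1  1  1
 A  0  1  1  1  1  1  2
 C  0  1  2  2  2  2  2
 G  0  1  2  2  2  3  3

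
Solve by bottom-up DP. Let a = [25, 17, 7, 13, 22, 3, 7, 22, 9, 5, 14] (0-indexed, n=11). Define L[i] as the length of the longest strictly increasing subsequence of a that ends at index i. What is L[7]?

3

   i    0    1    2    3    4    5    6    7    8    9   10
a[i]   25   17    7   13   22    3    7   22    9    5   14
L[i]    1    1    1    2    3    1    2    3    3    2    4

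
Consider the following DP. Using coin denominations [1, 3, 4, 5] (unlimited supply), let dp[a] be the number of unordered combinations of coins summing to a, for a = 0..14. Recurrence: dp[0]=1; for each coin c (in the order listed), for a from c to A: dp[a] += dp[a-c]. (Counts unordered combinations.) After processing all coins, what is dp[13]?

20

after  coin     0     1     2     3     4     5     6     7     8     9    10    11    12    13    14
          1     1     1     1     1     1     1     1     1     1     1     1     1     1     1     1
          3     1     1     1     2     2     2     3     3     3     4     4     4     5     5     5
          4     1     1     1     2     3     3     4     5     6     7     8     9    11    12    13
          5     1     1     1     2     3     4     5     6     8    10    12    14    17    20    23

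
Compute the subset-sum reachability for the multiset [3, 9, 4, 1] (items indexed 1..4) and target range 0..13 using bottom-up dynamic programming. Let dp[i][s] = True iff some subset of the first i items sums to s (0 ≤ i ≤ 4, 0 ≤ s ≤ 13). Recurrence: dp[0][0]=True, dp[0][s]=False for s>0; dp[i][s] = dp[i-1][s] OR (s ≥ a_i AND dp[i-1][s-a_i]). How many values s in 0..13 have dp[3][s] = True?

7

i\s   0   1   2   3   4   5   6   7   8   9  10  11  12  13
  0   T   F   F   F   F   F   F   F   F   F   F   F   F   F
  1   T   F   F   T   F   F   F   F   F   F   F   F   F   F
  2   T   F   F   T   F   F   F   F   F   T   F   F   T   F
  3   T   F   F   T   T   F   F   T   F   T   F   F   T   T
  4   T   T   F   T   T   T   F   T   T   T   T   F   T   T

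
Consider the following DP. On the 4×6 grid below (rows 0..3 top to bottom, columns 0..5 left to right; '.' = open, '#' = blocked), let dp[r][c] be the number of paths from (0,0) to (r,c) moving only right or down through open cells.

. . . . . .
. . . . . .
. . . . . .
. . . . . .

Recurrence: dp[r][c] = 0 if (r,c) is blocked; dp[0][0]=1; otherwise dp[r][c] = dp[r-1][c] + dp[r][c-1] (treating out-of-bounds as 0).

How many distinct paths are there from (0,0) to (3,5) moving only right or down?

56

r\c   0   1   2   3   4   5
  0   1   1   1   1   1   1
  1   1   2   3   4   5   6
  2   1   3   6  10  15  21
  3   1   4  10  20  35  56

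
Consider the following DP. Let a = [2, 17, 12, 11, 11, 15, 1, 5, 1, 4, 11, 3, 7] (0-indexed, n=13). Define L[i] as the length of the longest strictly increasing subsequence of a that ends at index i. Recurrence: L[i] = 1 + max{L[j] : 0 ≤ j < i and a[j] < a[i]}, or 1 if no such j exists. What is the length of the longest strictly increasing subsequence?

   i    0    1    2    3    4    5    6    7    8    9   10   11   12
a[i]    2   17   12   11   11   15    1    5    1    4   11    3    7
L[i]    1    2    2    2    2    3    1    2    1    2    3    2    3

3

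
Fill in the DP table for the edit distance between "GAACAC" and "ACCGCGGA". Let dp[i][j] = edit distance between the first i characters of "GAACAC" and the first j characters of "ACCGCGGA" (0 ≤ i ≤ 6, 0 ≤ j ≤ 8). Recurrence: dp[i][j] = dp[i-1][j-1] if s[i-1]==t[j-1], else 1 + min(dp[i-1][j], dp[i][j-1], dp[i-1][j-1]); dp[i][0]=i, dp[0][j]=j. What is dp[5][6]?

   ''  A  C  C  G  C  G  G  A
''  0  1  2  3  4  5  6  7  8
 G  1  1  2  3  3  4  5  6  7
 A  2  1  2  3  4  4  5  6  6
 A  3  2  2  3  4  5  5  6  6
 C  4  3  2  2  3  4  5  6  7
 A  5  4  3  3  3  4  5  6  6
 C  6  5  4  3  4  3  4  5  6

5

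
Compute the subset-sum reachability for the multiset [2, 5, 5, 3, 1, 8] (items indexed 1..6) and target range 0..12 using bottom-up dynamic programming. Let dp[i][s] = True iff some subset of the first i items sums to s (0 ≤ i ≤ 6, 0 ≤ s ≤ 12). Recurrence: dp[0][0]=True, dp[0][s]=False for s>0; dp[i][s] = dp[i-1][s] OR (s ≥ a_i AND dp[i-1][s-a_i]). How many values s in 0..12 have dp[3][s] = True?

i\s   0   1   2   3   4   5   6   7   8   9  10  11  12
  0   T   F   F   F   F   F   F   F   F   F   F   F   F
  1   T   F   T   F   F   F   F   F   F   F   F   F   F
  2   T   F   T   F   F   T   F   T   F   F   F   F   F
  3   T   F   T   F   F   T   F   T   F   F   T   F   T
  4   T   F   T   T   F   T   F   T   T   F   T   F   T
  5   T   T   T   T   T   T   T   T   T   T   T   T   T
  6   T   T   T   T   T   T   T   T   T   T   T   T   T

6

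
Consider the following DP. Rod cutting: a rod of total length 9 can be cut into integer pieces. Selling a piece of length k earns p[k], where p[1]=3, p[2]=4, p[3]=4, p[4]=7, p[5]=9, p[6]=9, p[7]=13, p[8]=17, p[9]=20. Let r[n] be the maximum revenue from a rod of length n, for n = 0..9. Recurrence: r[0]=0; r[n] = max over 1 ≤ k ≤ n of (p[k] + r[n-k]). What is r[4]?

12

   n    0    1    2    3    4    5    6    7    8    9
r[n]    0    3    6    9   12   15   18   21   24   27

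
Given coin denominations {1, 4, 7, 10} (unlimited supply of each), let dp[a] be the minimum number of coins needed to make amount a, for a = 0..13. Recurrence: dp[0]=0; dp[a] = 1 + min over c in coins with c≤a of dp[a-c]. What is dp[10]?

1

 a  0  1  2  3  4  5  6  7  8  9 10 11 12 13
dp  0  1  2  3  1  2  3  1  2  3  1  2  3  4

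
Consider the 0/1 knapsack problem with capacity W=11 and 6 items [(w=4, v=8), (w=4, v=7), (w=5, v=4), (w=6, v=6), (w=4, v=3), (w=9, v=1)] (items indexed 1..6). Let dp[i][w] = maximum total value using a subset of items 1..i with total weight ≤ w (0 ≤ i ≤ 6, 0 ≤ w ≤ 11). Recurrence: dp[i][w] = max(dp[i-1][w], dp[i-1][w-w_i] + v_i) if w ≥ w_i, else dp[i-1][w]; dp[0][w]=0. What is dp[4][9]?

i\w   0   1   2   3   4   5   6   7   8   9  10  11
  0   0   0   0   0   0   0   0   0   0   0   0   0
  1   0   0   0   0   8   8   8   8   8   8   8   8
  2   0   0   0   0   8   8   8   8  15  15  15  15
  3   0   0   0   0   8   8   8   8  15  15  15  15
  4   0   0   0   0   8   8   8   8  15  15  15  15
  5   0   0   0   0   8   8   8   8  15  15  15  15
  6   0   0   0   0   8   8   8   8  15  15  15  15

15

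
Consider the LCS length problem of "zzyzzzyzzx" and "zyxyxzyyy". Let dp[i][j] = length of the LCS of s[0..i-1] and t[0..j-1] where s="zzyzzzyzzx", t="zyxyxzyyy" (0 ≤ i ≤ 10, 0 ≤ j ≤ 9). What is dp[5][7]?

3

   ''  z  y  x  y  x  z  y  y  y
''  0  0  0  0  0  0  0  0  0  0
 z  0  1  1  1  1  1  1  1  1  1
 z  0  1  1  1  1  1  2  2  2  2
 y  0  1  2  2  2  2  2  3  3  3
 z  0  1  2  2  2  2  3  3  3  3
 z  0  1  2  2  2  2  3  3  3  3
 z  0  1  2  2  2  2  3  3  3  3
 y  0  1  2  2  3  3  3  4  4  4
 z  0  1  2  2  3  3  4  4  4  4
 z  0  1  2  2  3  3  4  4  4  4
 x  0  1  2  3  3  4  4  4  4  4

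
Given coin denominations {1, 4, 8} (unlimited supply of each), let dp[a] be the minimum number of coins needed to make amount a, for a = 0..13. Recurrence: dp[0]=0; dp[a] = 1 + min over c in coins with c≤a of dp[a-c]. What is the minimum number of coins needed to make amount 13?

 a  0  1  2  3  4  5  6  7  8  9 10 11 12 13
dp  0  1  2  3  1  2  3  4  1  2  3  4  2  3

3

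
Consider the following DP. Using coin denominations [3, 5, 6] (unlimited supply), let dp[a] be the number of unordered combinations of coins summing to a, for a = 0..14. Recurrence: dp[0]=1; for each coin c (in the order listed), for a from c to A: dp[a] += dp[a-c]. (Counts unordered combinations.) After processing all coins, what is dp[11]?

after  coin     0     1     2     3     4     5     6     7     8     9    10    11    12    13    14
          3     1     0     0     1     0     0     1     0     0     1     0     0     1     0     0
          5     1     0     0     1     0     1     1     0     1     1     1     1     1     1     1
          6     1     0     0     1     0     1     2     0     1     2     1     2     3     1     2

2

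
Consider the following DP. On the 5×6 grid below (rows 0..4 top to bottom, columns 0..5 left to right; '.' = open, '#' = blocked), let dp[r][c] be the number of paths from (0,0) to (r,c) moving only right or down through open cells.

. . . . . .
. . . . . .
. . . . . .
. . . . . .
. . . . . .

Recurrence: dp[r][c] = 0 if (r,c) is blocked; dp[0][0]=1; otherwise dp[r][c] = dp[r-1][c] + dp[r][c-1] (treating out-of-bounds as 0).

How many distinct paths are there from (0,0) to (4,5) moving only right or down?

r\c   0   1   2   3   4   5
  0   1   1   1   1   1   1
  1   1   2   3   4   5   6
  2   1   3   6  10  15  21
  3   1   4  10  20  35  56
  4   1   5  15  35  70 126

126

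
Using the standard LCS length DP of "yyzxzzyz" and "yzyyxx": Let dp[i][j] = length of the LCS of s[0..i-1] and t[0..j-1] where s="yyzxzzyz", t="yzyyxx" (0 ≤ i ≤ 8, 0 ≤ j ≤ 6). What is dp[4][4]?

2

   ''  y  z  y  y  x  x
''  0  0  0  0  0  0  0
 y  0  1  1  1  1  1  1
 y  0  1  1  2  2  2  2
 z  0  1  2  2  2  2  2
 x  0  1  2  2  2  3  3
 z  0  1  2  2  2  3  3
 z  0  1  2  2  2  3  3
 y  0  1  2  3  3  3  3
 z  0  1  2  3  3  3  3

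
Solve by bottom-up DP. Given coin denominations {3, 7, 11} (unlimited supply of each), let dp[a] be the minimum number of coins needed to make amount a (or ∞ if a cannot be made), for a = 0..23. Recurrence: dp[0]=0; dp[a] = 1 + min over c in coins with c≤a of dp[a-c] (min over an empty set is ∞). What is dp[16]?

 a  0  1  2  3  4  5  6  7  8  9 10 11 12 13 14 15 16 17 18 19 20 21 22 23
dp  0  -  -  1  -  -  2  1  -  3  2  1  4  3  2  5  4  3  2  5  4  3  2  5
(- denotes ∞ / unreachable)

4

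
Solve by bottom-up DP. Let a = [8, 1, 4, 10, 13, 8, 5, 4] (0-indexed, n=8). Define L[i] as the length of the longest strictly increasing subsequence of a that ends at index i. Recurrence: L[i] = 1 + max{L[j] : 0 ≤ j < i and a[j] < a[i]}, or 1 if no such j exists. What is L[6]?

   i    0    1    2    3    4    5    6    7
a[i]    8    1    4   10   13    8    5    4
L[i]    1    1    2    3    4    3    3    2

3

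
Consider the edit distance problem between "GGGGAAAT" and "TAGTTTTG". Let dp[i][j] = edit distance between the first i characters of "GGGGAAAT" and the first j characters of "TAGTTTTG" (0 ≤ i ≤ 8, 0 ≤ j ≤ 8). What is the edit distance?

7

   ''  T  A  G  T  T  T  T  G
''  0  1  2  3  4  5  6  7  8
 G  1  1  2  2  3  4  5  6  7
 G  2  2  2  2  3  4  5  6  6
 G  3  3  3  2  3  4  5  6  6
 G  4  4  4  3  3  4  5  6  6
 A  5  5  4  4  4  4  5  6  7
 A  6  6  5  5  5  5  5  6  7
 A  7  7  6  6  6  6  6  6  7
 T  8  7  7  7  6  6  6  6  7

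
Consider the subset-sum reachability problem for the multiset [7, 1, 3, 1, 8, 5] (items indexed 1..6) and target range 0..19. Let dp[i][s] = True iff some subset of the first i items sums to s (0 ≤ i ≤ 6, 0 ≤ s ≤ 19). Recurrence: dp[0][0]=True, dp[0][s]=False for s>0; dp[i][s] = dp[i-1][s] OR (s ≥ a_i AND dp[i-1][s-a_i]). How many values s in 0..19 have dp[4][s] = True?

i\s   0   1   2   3   4   5   6   7   8   9  10  11  12  13  14  15  16  17  18  19
  0   T   F   F   F   F   F   F   F   F   F   F   F   F   F   F   F   F   F   F   F
  1   T   F   F   F   F   F   F   T   F   F   F   F   F   F   F   F   F   F   F   F
  2   T   T   F   F   F   F   F   T   T   F   F   F   F   F   F   F   F   F   F   F
  3   T   T   F   T   T   F   F   T   T   F   T   T   F   F   F   F   F   F   F   F
  4   T   T   T   T   T   T   F   T   T   T   T   T   T   F   F   F   F   F   F   F
  5   T   T   T   T   T   T   F   T   T   T   T   T   T   T   F   T   T   T   T   T
  6   T   T   T   T   T   T   T   T   T   T   T   T   T   T   T   T   T   T   T   T

12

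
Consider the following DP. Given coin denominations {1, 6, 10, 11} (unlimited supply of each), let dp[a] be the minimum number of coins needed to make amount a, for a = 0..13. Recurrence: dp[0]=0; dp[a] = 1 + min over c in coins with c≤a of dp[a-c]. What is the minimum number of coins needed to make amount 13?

 a  0  1  2  3  4  5  6  7  8  9 10 11 12 13
dp  0  1  2  3  4  5  1  2  3  4  1  1  2  3

3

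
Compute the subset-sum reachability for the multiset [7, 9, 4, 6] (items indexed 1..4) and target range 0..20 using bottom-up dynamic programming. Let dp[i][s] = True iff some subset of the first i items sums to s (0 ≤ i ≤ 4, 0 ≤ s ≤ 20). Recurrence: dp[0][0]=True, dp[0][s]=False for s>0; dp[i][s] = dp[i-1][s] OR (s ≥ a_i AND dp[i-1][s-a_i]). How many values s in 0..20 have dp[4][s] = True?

13

i\s   0   1   2   3   4   5   6   7   8   9  10  11  12  13  14  15  16  17  18  19  20
  0   T   F   F   F   F   F   F   F   F   F   F   F   F   F   F   F   F   F   F   F   F
  1   T   F   F   F   F   F   F   T   F   F   F   F   F   F   F   F   F   F   F   F   F
  2   T   F   F   F   F   F   F   T   F   T   F   F   F   F   F   F   T   F   F   F   F
  3   T   F   F   F   T   F   F   T   F   T   F   T   F   T   F   F   T   F   F   F   T
  4   T   F   F   F   T   F   T   T   F   T   T   T   F   T   F   T   T   T   F   T   T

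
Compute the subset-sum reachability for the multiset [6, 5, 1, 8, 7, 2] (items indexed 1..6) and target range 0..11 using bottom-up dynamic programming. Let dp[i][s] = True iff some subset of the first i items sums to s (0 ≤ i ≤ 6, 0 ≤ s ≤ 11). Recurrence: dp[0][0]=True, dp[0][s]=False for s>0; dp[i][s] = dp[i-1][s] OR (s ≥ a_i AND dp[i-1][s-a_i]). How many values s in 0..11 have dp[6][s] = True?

11

i\s   0   1   2   3   4   5   6   7   8   9  10  11
  0   T   F   F   F   F   F   F   F   F   F   F   F
  1   T   F   F   F   F   F   T   F   F   F   F   F
  2   T   F   F   F   F   T   T   F   F   F   F   T
  3   T   T   F   F   F   T   T   T   F   F   F   T
  4   T   T   F   F   F   T   T   T   T   T   F   T
  5   T   T   F   F   F   T   T   T   T   T   F   T
  6   T   T   T   T   F   T   T   T   T   T   T   T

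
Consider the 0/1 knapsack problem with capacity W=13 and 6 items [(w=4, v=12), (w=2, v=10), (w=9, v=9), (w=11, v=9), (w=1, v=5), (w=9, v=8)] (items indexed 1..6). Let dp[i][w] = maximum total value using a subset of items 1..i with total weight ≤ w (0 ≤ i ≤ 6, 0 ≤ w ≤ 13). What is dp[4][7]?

22

i\w   0   1   2   3   4   5   6   7   8   9  10  11  12  13
  0   0   0   0   0   0   0   0   0   0   0   0   0   0   0
  1   0   0   0   0  12  12  12  12  12  12  12  12  12  12
  2   0   0  10  10  12  12  22  22  22  22  22  22  22  22
  3   0   0  10  10  12  12  22  22  22  22  22  22  22  22
  4   0   0  10  10  12  12  22  22  22  22  22  22  22  22
  5   0   5  10  15  15  17  22  27  27  27  27  27  27  27
  6   0   5  10  15  15  17  22  27  27  27  27  27  27  27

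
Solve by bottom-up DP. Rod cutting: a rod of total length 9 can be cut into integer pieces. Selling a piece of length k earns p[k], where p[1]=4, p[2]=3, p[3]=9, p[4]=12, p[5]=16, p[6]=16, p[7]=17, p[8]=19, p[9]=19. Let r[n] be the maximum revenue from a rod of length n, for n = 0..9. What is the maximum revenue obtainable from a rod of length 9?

   n    0    1    2    3    4    5    6    7    8    9
r[n]    0    4    8   12   16   20   24   28   32   36

36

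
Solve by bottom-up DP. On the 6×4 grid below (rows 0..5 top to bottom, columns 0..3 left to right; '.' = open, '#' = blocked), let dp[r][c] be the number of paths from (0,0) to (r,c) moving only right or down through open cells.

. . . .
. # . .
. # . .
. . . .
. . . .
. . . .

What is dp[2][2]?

1

r\c   0   1   2   3
  0   1   1   1   1
  1   1   0   1   2
  2   1   0   1   3
  3   1   1   2   5
  4   1   2   4   9
  5   1   3   7  16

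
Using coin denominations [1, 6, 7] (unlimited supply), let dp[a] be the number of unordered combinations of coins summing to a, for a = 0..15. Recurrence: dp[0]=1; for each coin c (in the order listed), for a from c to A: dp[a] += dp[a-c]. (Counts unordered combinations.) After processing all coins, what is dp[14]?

6

after  coin     0     1     2     3     4     5     6     7     8     9    10    11    12    13    14    15
          1     1     1     1     1     1     1     1     1     1     1     1     1     1     1     1     1
          6     1     1     1     1     1     1     2     2     2     2     2     2     3     3     3     3
          7     1     1     1     1     1     1     2     3     3     3     3     3     4     5     6     6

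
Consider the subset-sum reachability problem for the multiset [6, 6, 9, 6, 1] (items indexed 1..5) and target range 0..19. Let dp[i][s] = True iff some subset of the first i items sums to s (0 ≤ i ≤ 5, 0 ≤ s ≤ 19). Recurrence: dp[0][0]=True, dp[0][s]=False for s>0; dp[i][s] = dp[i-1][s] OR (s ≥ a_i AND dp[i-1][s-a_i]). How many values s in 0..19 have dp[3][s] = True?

i\s   0   1   2   3   4   5   6   7   8   9  10  11  12  13  14  15  16  17  18  19
  0   T   F   F   F   F   F   F   F   F   F   F   F   F   F   F   F   F   F   F   F
  1   T   F   F   F   F   F   T   F   F   F   F   F   F   F   F   F   F   F   F   F
  2   T   F   F   F   F   F   T   F   F   F   F   F   T   F   F   F   F   F   F   F
  3   T   F   F   F   F   F   T   F   F   T   F   F   T   F   F   T   F   F   F   F
  4   T   F   F   F   F   F   T   F   F   T   F   F   T   F   F   T   F   F   T   F
  5   T   T   F   F   F   F   T   T   F   T   T   F   T   T   F   T   T   F   T   T

5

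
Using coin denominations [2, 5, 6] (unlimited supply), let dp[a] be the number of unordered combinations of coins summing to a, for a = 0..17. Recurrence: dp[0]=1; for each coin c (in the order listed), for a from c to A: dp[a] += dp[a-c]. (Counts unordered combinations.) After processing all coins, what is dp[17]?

after  coin     0     1     2     3     4     5     6     7     8     9    10    11    12    13    14    15    16    17
          2     1     0     1     0     1     0     1     0     1     0     1     0     1     0     1     0     1     0
          5     1     0     1     0     1     1     1     1     1     1     2     1     2     1     2     2     2     2
          6     1     0     1     0     1     1     2     1     2     1     3     2     4     2     4     3     5     4

4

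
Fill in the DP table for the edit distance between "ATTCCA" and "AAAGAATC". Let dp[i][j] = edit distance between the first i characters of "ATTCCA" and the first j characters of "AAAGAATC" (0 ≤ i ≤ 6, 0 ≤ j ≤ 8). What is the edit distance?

6

   ''  A  A  A  G  A  A  T  C
''  0  1  2  3  4  5  6  7  8
 A  1  0  1  2  3  4  5  6  7
 T  2  1  1  2  3  4  5  5  6
 T  3  2  2  2  3  4  5  5  6
 C  4  3  3  3  3  4  5  6  5
 C  5  4  4  4  4  4  5  6  6
 A  6  5  4  4  5  4  4  5  6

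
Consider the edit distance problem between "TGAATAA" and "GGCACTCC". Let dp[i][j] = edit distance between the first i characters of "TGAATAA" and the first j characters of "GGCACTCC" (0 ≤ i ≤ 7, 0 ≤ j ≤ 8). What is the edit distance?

5

   ''  G  G  C  A  C  T  C  C
''  0  1  2  3  4  5  6  7  8
 T  1  1  2  3  4  5  5  6  7
 G  2  1  1  2  3  4  5  6  7
 A  3  2  2  2  2  3  4  5  6
 A  4  3  3  3  2  3  4  5  6
 T  5  4  4  4  3  3  3  4  5
 A  6  5  5  5  4  4  4  4  5
 A  7  6  6  6  5  5  5  5  5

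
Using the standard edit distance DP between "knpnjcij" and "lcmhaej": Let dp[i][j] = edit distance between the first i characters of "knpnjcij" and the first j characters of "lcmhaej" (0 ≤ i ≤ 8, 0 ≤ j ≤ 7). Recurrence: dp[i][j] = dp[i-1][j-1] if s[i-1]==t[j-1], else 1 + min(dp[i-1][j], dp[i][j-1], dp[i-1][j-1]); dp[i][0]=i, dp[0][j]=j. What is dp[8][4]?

7

   ''  l  c  m  h  a  e  j
''  0  1  2  3  4  5  6  7
 k  1  1  2  3  4  5  6  7
 n  2  2  2  3  4  5  6  7
 p  3  3  3  3  4  5  6  7
 n  4  4  4  4  4  5  6  7
 j  5  5  5  5  5  5  6  6
 c  6  6  5  6  6  6  6  7
 i  7  7  6  6  7  7  7  7
 j  8  8  7  7  7  8  8  7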